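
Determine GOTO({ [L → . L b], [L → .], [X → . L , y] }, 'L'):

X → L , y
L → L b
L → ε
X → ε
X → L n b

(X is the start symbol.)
GOTO(I, 'L') = CLOSURE({ [A → αX.β] : [A → α.Xβ] ∈ I, X = 'L' })

Items with dot before 'L', with the dot advanced:
  [L → . L b] → [L → L . b]
  [X → . L , y] → [X → L . , y]
Closure adds nothing (no advanced item has the dot before a non-terminal).

GOTO = { [L → L . b], [X → L . , y] }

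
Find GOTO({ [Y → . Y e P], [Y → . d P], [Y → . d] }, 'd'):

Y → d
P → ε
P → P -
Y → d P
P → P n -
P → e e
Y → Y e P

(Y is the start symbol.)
GOTO(I, 'd') = CLOSURE({ [A → αX.β] : [A → α.Xβ] ∈ I, X = 'd' })

Items with dot before 'd', with the dot advanced:
  [Y → . d] → [Y → d .]
  [Y → . d P] → [Y → d . P]
Closure of the advanced items:
  [Y → d . P] has the dot before P: add [P → .], [P → . P -], [P → . P n -], [P → . e e]

GOTO = { [P → . P -], [P → . P n -], [P → . e e], [P → .], [Y → d . P], [Y → d .] }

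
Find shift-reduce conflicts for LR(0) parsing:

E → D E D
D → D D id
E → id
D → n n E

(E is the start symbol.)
Augment with E' → E and build the canonical LR(0) collection (I0 = CLOSURE({[E' → . E]}), then GOTO on every symbol after a dot until no new states appear). It has 13 states:
  I0: { [D → . D D id], [D → . n n E], [E → . D E D], [E → . id], [E' → . E] }  — shift
  I1: { [D → . D D id], [D → . n n E], [D → D . D id], [E → . D E D], [E → . id], [E → D . E D] }  — shift
  I2: { [E' → E .] }  — accept
  I3: { [E → id .] }  — reduce
  I4: { [D → n . n E] }  — shift
  I5: { [D → . D D id], [D → . n n E], [D → n n . E], [E → . D E D], [E → . id] }  — shift
  I6: { [D → n n E .] }  — reduce
  I7: { [D → . D D id], [D → . n n E], [D → D . D id], [D → D D . id], [E → . D E D], [E → . id], [E → D . E D] }  — shift
  I8: { [D → . D D id], [D → . n n E], [E → D E . D] }  — shift
  I9: { [D → . D D id], [D → . n n E], [D → D . D id], [E → D E D .] }  — shift, reduce
  I10: { [D → . D D id], [D → . n n E], [D → D . D id], [D → D D . id] }  — shift
  I11: { [D → D D id .] }  — reduce
  I12: { [D → D D id .], [E → id .] }  — 2 reduces

I9 contains reduce item [E → D E D .] and shift item [D → . n n E] — shift-reduce conflict.

Answer: Yes — I9: [E → D E D .] vs [D → . n n E]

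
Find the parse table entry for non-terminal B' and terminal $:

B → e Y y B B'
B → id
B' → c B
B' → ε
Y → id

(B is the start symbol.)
To find M[B', $], we find productions for B' where $ is in the predict set (PREDICT(N → α) = (FIRST(α) \ {ε}) ∪ (FOLLOW(N) if α ⇒* ε)).

Relevant sets:
  FOLLOW(B') = { $, 'c' }

B' → c B: PREDICT = { 'c' }
B' → ε: PREDICT = { $, 'c' }
  $ is in predict set, so this production goes in M[B', $]

M[B', $] = B' → ε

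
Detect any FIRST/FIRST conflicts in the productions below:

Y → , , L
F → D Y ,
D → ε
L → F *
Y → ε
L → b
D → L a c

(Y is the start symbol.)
A FIRST/FIRST conflict occurs when two productions N → α and N → β for the same non-terminal have FIRST(α) ∩ FIRST(β) ≠ ∅ (with ε ∈ FIRST of a nullable right-hand side, so two nullable alternatives also conflict).

FIRST sets of the non-terminals at (or reachable through a nullable prefix from) the front of some alternative:
  FIRST(L) = { ',', 'b' }
  FIRST(F) = { ',', 'b' }

Productions for Y:
  Y → , , L: FIRST = { ',' }
  Y → ε: FIRST = { ε }
Productions for D:
  D → ε: FIRST = { ε }
  D → L a c: FIRST = { ',', 'b' }
Productions for L:
  L → F *: FIRST = { ',', 'b' }
  L → b: FIRST = { 'b' }
F has only one production, so no FIRST/FIRST conflict is possible there.

Conflict for L: L → F * and L → b
  Overlap: { 'b' }

Answer: Yes. L → F '*' / L → b on { 'b' }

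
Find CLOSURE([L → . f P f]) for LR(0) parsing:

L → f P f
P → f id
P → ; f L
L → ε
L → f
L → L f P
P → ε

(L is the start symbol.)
{ [L → . f P f] }

Start with: [L → . f P f]
The dot precedes the terminal f, so nothing is added.

CLOSURE = { [L → . f P f] }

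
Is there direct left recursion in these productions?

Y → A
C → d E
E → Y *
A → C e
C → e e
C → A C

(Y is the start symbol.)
No direct left recursion

Direct left recursion occurs when N → N α for some non-terminal N (the right-hand side begins with the left-hand side itself).

Y → A: starts with A
C → d E: starts with d
E → Y *: starts with Y
A → C e: starts with C
C → e e: starts with e
C → A C: starts with A

No direct left recursion found.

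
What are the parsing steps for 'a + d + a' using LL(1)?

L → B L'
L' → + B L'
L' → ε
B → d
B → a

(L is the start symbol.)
LL(1) parsing maintains a stack (initially the start symbol over $) and the input. At each step: if the stack top is a terminal, match it against the current input token; if it is a non-terminal N, replace it with the RHS of M[N, lookahead] (the unique production whose predict set contains the lookahead).

Stack is shown with the top on the left.

Stack     Input        Action
-----------------------------
L $       a + d + a $  output L → B L'
B L' $    a + d + a $  output B → a
a L' $    a + d + a $  match 'a'
L' $      + d + a $    output L' → + B L'
+ B L' $  + d + a $    match '+'
B L' $    d + a $      output B → d
d L' $    d + a $      match 'd'
L' $      + a $        output L' → + B L'
+ B L' $  + a $        match '+'
B L' $    a $          output B → a
a L' $    a $          match 'a'
L' $      $            output L' → ε
$         $            accept

The string is accepted.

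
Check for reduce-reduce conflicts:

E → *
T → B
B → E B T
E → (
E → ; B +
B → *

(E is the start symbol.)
Augment with E' → E and build the canonical LR(0) collection (I0 = CLOSURE({[E' → . E]}), then GOTO on every symbol after a dot until no new states appear). It has 12 states:
  I0: { [E → . (], [E → . *], [E → . ; B +], [E' → . E] }  — shift
  I1: { [E → ( .] }  — reduce
  I2: { [E → * .] }  — reduce
  I3: { [B → . *], [B → . E B T], [E → . (], [E → . *], [E → . ; B +], [E → ; . B +] }  — shift
  I4: { [E' → E .] }  — accept
  I5: { [B → * .], [E → * .] }  — 2 reduces
  I6: { [E → ; B . +] }  — shift
  I7: { [B → . *], [B → . E B T], [B → E . B T], [E → . (], [E → . *], [E → . ; B +] }  — shift
  I8: { [B → . *], [B → . E B T], [B → E B . T], [E → . (], [E → . *], [E → . ; B +], [T → . B] }  — shift
  I9: { [T → B .] }  — reduce
  I10: { [B → E B T .] }  — reduce
  I11: { [E → ; B + .] }  — reduce

I5 contains complete items [B → * .], [E → * .] — reduce-reduce conflict.

Answer: Yes — I5: [B → * .] vs [E → * .]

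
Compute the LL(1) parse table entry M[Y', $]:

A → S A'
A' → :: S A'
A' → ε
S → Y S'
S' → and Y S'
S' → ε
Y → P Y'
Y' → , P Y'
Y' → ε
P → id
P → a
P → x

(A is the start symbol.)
Y' → ε

To find M[Y', $], we find productions for Y' where $ is in the predict set (PREDICT(N → α) = (FIRST(α) \ {ε}) ∪ (FOLLOW(N) if α ⇒* ε)).

Relevant sets:
  FOLLOW(Y') = { $, '::', 'and' }

Y' → , P Y': PREDICT = { ',' }
Y' → ε: PREDICT = { $, '::', 'and' }
  $ is in predict set, so this production goes in M[Y', $]

M[Y', $] = Y' → ε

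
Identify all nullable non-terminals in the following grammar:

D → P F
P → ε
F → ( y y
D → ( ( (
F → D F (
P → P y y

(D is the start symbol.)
{ 'P' }

A non-terminal is nullable if it can derive ε (the empty string): either it has an ε-production, or it has a production whose right-hand side consists entirely of nullable non-terminals.

ε-productions: P → ε
So P is immediately nullable.
No further non-terminal can be added: every production for the remaining non-terminals contains a terminal or a non-nullable non-terminal.
Nullable = { 'P' }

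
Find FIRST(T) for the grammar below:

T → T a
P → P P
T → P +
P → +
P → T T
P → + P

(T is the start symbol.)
{ '+' }

FIRST sets of the other non-terminals involved (by the same procedure, iterated to a fixed point):
  FIRST(P) = { '+' }

From T → T a:
  - T is the symbol being defined: contributes nothing new
    T is not nullable, so stop
From T → P +:
  - P is a non-terminal: add FIRST(P) \ {ε} = { '+' }
    P is not nullable, so stop

Collecting: FIRST(T) = { '+' }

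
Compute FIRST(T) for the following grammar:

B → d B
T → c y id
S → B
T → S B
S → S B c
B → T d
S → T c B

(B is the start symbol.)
{ 'c', 'd' }

FIRST sets of the other non-terminals involved (by the same procedure, iterated to a fixed point):
  FIRST(S) = { 'c', 'd' }

From T → c y id:
  - c is a terminal: add 'c' and stop
From T → S B:
  - S is a non-terminal: add FIRST(S) \ {ε} = { 'c', 'd' }
    S is not nullable, so stop

Collecting: FIRST(T) = { 'c', 'd' }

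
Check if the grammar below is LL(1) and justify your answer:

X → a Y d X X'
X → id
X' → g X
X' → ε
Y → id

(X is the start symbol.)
A grammar is LL(1) if for each non-terminal N with multiple productions, the predict sets of those productions are pairwise disjoint, where PREDICT(N → α) = (FIRST(α) \ {ε}) ∪ (FOLLOW(N) if α ⇒* ε).

Relevant sets:
  FOLLOW(X') = { $, 'g' }

For X:
  PREDICT(X → a Y d X X') = { 'a' }
  PREDICT(X → id) = { 'id' }
For X':
  PREDICT(X' → g X) = { 'g' }
  PREDICT(X' → ε) = { $, 'g' }
Y has a single production, so nothing to check there.

Conflict found: Predict set conflict for X': { 'g' }
The grammar is NOT LL(1).

Answer: No. Predict set conflict for X': { 'g' }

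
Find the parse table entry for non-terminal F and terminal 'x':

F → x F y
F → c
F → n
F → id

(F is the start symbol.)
To find M[F, 'x'], we find productions for F where 'x' is in the predict set (PREDICT(N → α) = (FIRST(α) \ {ε}) ∪ (FOLLOW(N) if α ⇒* ε)).

F → x F y: PREDICT = { 'x' }
  'x' is in predict set, so this production goes in M[F, 'x']
F → c: PREDICT = { 'c' }
F → n: PREDICT = { 'n' }
F → id: PREDICT = { 'id' }

M[F, 'x'] = F → x F y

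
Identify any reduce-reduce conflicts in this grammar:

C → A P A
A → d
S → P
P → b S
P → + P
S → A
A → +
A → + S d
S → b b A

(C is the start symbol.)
Yes — I14: [S → A .] vs [S → b b A .]; I15: [P → + P .] vs [S → P .]

Augment with C' → C and build the canonical LR(0) collection (I0 = CLOSURE({[C' → . C]}), then GOTO on every symbol after a dot until no new states appear). It has 20 states:
  I0: { [A → . + S d], [A → . +], [A → . d], [C → . A P A], [C' → . C] }  — shift
  I1: { [A → + . S d], [A → + .], [A → . + S d], [A → . +], [A → . d], [P → . + P], [P → . b S], [S → . A], [S → . P], [S → . b b A] }  — shift, reduce
  I2: { [C → A . P A], [P → . + P], [P → . b S] }  — shift
  I3: { [C' → C .] }  — accept
  I4: { [A → d .] }  — reduce
  I5: { [P → + . P], [P → . + P], [P → . b S] }  — shift
  I6: { [A → . + S d], [A → . +], [A → . d], [C → A P . A] }  — shift
  I7: { [A → . + S d], [A → . +], [A → . d], [P → . + P], [P → . b S], [P → b . S], [S → . A], [S → . P], [S → . b b A] }  — shift
  I8: { [A → + . S d], [A → + .], [A → . + S d], [A → . +], [A → . d], [P → + . P], [P → . + P], [P → . b S], [S → . A], [S → . P], [S → . b b A] }  — shift, reduce
  I9: { [S → A .] }  — reduce
  I10: { [S → P .] }  — reduce
  I11: { [P → b S .] }  — reduce
  I12: { [A → . + S d], [A → . +], [A → . d], [P → . + P], [P → . b S], [P → b . S], [S → . A], [S → . P], [S → . b b A], [S → b . b A] }  — shift
  I13: { [A → . + S d], [A → . +], [A → . d], [P → . + P], [P → . b S], [P → b . S], [S → . A], [S → . P], [S → . b b A], [S → b . b A], [S → b b . A] }  — shift
  I14: { [S → A .], [S → b b A .] }  — 2 reduces
  I15: { [P → + P .], [S → P .] }  — 2 reduces
  I16: { [A → + S . d] }  — shift
  I17: { [A → + S d .] }  — reduce
  I18: { [C → A P A .] }  — reduce
  I19: { [P → + P .] }  — reduce

I14 contains complete items [S → A .], [S → b b A .] — reduce-reduce conflict.
I15 contains complete items [P → + P .], [S → P .] — reduce-reduce conflict.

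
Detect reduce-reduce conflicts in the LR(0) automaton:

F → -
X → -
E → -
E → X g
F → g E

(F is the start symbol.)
A reduce-reduce conflict occurs when an LR(0) state has two complete items [A → α .] and [B → β .] — both call for a reduction, and with no lookahead the parser cannot choose between them.

Augment with F' → F and build the canonical LR(0) collection (I0 = CLOSURE({[F' → . F]}), then GOTO on every symbol after a dot until no new states appear). It has 8 states:
  I0: { [F → . -], [F → . g E], [F' → . F] }  — shift
  I1: { [F → - .] }  — reduce
  I2: { [F' → F .] }  — accept
  I3: { [E → . -], [E → . X g], [F → g . E], [X → . -] }  — shift
  I4: { [E → - .], [X → - .] }  — 2 reduces
  I5: { [F → g E .] }  — reduce
  I6: { [E → X . g] }  — shift
  I7: { [E → X g .] }  — reduce

I4 contains complete items [E → - .], [X → - .] — reduce-reduce conflict.

Answer: Yes — I4: [E → - .] vs [X → - .]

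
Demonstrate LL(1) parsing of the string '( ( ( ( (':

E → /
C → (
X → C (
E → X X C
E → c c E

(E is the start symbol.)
LL(1) parsing maintains a stack (initially the start symbol over $) and the input. At each step: if the stack top is a terminal, match it against the current input token; if it is a non-terminal N, replace it with the RHS of M[N, lookahead] (the unique production whose predict set contains the lookahead).

Stack is shown with the top on the left.

Stack      Input        Action
------------------------------
E $        ( ( ( ( ( $  output E → X X C
X X C $    ( ( ( ( ( $  output X → C (
C ( X C $  ( ( ( ( ( $  output C → (
( ( X C $  ( ( ( ( ( $  match '('
( X C $    ( ( ( ( $    match '('
X C $      ( ( ( $      output X → C (
C ( C $    ( ( ( $      output C → (
( ( C $    ( ( ( $      match '('
( C $      ( ( $        match '('
C $        ( $          output C → (
( $        ( $          match '('
$          $            accept

The string is accepted.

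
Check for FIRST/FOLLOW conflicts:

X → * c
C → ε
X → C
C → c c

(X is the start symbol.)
No FIRST/FOLLOW conflicts.

Nullable non-terminals: C, X.
FIRST sets used below: FIRST(C) = { 'c', ε }

C: nullable alternative(s) C → ε; FOLLOW(C) = { $ }
  C → ε: FIRST \ {ε} = { } — this is the only nullable alternative, skip
  C → c c: FIRST \ {ε} = { 'c' } — disjoint from FOLLOW(C)

X: nullable alternative(s) X → C; FOLLOW(X) = { $ }
  X → * c: FIRST \ {ε} = { '*' } — disjoint from FOLLOW(X)
  X → C: FIRST \ {ε} = { 'c' } — this is the only nullable alternative, skip

No FIRST/FOLLOW conflicts found.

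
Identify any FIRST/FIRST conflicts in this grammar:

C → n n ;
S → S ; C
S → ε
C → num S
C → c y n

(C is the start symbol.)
No FIRST/FIRST conflicts.

FIRST sets of the non-terminals at (or reachable through a nullable prefix from) the front of some alternative:
  FIRST(S) = { ';', ε }

Productions for C:
  C → n n ;: FIRST = { 'n' }
  C → num S: FIRST = { 'num' }
  C → c y n: FIRST = { 'c' }
Productions for S:
  S → S ; C: FIRST = { ';' }
  S → ε: FIRST = { ε }

All alternatives of each non-terminal have pairwise disjoint FIRST sets.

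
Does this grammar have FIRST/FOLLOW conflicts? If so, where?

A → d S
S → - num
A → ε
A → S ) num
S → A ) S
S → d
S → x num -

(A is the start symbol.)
Nullable non-terminals: A.
FIRST sets used below: FIRST(S) = { ')', '-', 'd', 'x' }

A: nullable alternative(s) A → ε; FOLLOW(A) = { $, ')' }
  A → d S: FIRST \ {ε} = { 'd' } — disjoint from FOLLOW(A)
  A → ε: FIRST \ {ε} = { } — this is the only nullable alternative, skip
  A → S ) num: FIRST \ {ε} = { ')', '-', 'd', 'x' } — overlaps FOLLOW(A) on { ')' }: CONFLICT

S has no nullable alternative, so no FIRST/FOLLOW check is needed there.

So the grammar has 1 FIRST/FOLLOW conflict (marked CONFLICT above).

Answer: Yes. A → S ')' num with FOLLOW(A) on { ')' }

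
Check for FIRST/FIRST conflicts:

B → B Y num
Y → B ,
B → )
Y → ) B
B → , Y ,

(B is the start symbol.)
FIRST sets of the non-terminals at (or reachable through a nullable prefix from) the front of some alternative:
  FIRST(B) = { ')', ',' }

Productions for B:
  B → B Y num: FIRST = { ')', ',' }
  B → ): FIRST = { ')' }
  B → , Y ,: FIRST = { ',' }
Productions for Y:
  Y → B ,: FIRST = { ')', ',' }
  Y → ) B: FIRST = { ')' }

Conflict for B: B → B Y num and B → )
  Overlap: { ')' }
Conflict for B: B → B Y num and B → , Y ,
  Overlap: { ',' }
Conflict for Y: Y → B , and Y → ) B
  Overlap: { ')' }

Answer: Yes. B → B Y num / B → ')' on { ')' }; B → B Y num / B → ',' Y ',' on { ',' }; Y → B ',' / Y → ')' B on { ')' }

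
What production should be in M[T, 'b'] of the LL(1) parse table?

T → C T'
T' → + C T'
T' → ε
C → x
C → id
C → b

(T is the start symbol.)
T → C T'

To find M[T, 'b'], we find productions for T where 'b' is in the predict set (PREDICT(N → α) = (FIRST(α) \ {ε}) ∪ (FOLLOW(N) if α ⇒* ε)).

Relevant sets:
  FIRST(C) = { 'b', 'id', 'x' }

T → C T': PREDICT = { 'b', 'id', 'x' }
  'b' is in predict set, so this production goes in M[T, 'b']

M[T, 'b'] = T → C T'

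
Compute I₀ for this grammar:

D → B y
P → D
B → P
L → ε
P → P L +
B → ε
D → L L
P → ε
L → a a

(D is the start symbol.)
First, augment the grammar with D' → D
I₀ = CLOSURE({ [D' → . D] }):
  [D' → . D] has the dot before D: add [D → . B y], [D → . L L]
  [D → . B y] has the dot before B: add [B → . P], [B → .]
  [D → . L L] has the dot before L: add [L → .], [L → . a a]
  [B → . P] has the dot before P: add [P → . D], [P → . P L +], [P → .]
No further items can be added.

I₀ = { [B → . P], [B → .], [D → . B y], [D → . L L], [D' → . D], [L → . a a], [L → .], [P → . D], [P → . P L +], [P → .] }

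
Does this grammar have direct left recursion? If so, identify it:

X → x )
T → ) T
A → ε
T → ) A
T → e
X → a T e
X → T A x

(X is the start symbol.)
No direct left recursion

Direct left recursion occurs when N → N α for some non-terminal N (the right-hand side begins with the left-hand side itself).

X → x ): starts with x
T → ) T: starts with ')'
A → ε: starts with ε
T → ) A: starts with ')'
T → e: starts with e
X → a T e: starts with a
X → T A x: starts with T

No direct left recursion found.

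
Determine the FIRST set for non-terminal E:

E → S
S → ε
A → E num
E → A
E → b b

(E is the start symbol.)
To compute FIRST(E), examine every production with E on the left-hand side, reading each right-hand side left to right until a non-nullable symbol is reached.

FIRST sets of the other non-terminals involved (by the same procedure, iterated to a fixed point):
  FIRST(S) = { ε }
  FIRST(A) = { 'b', 'num' }

From E → S:
  - S is a non-terminal: add FIRST(S) \ {ε} = { }
    S is nullable and nothing follows, so the whole right-hand side can vanish: ε ∈ FIRST(E)
From E → A:
  - A is a non-terminal: add FIRST(A) \ {ε} = { 'b', 'num' }
    A is not nullable, so stop
From E → b b:
  - b is a terminal: add 'b' and stop

Collecting: FIRST(E) = { 'b', 'num', ε }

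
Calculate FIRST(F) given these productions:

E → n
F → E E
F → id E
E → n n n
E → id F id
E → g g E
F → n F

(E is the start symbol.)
{ 'g', 'id', 'n' }

FIRST sets of the other non-terminals involved (by the same procedure, iterated to a fixed point):
  FIRST(E) = { 'g', 'id', 'n' }

From F → E E:
  - E is a non-terminal: add FIRST(E) \ {ε} = { 'g', 'id', 'n' }
    E is not nullable, so stop
From F → id E:
  - id is a terminal: add 'id' and stop
From F → n F:
  - n is a terminal: add 'n' and stop

Collecting: FIRST(F) = { 'g', 'id', 'n' }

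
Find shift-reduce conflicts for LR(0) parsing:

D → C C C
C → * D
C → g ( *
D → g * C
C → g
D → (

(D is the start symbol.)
Yes — I5: [C → g .] vs [C → g . ( *]; I9: [C → g .] vs [C → g . ( *]

Augment with D' → D and build the canonical LR(0) collection (I0 = CLOSURE({[D' → . D]}), then GOTO on every symbol after a dot until no new states appear). It has 14 states:
  I0: { [C → . * D], [C → . g ( *], [C → . g], [D → . (], [D → . C C C], [D → . g * C], [D' → . D] }  — shift
  I1: { [D → ( .] }  — reduce
  I2: { [C → * . D], [C → . * D], [C → . g ( *], [C → . g], [D → . (], [D → . C C C], [D → . g * C] }  — shift
  I3: { [C → . * D], [C → . g ( *], [C → . g], [D → C . C C] }  — shift
  I4: { [D' → D .] }  — accept
  I5: { [C → g . ( *], [C → g .], [D → g . * C] }  — shift, reduce
  I6: { [C → g ( . *] }  — shift
  I7: { [C → . * D], [C → . g ( *], [C → . g], [D → g * . C] }  — shift
  I8: { [D → g * C .] }  — reduce
  I9: { [C → g . ( *], [C → g .] }  — shift, reduce
  I10: { [C → g ( * .] }  — reduce
  I11: { [C → . * D], [C → . g ( *], [C → . g], [D → C C . C] }  — shift
  I12: { [D → C C C .] }  — reduce
  I13: { [C → * D .] }  — reduce

I5 contains reduce item [C → g .] and shift items [C → g . ( *], [D → g . * C] — shift-reduce conflict.
I9 contains reduce item [C → g .] and shift item [C → g . ( *] — shift-reduce conflict.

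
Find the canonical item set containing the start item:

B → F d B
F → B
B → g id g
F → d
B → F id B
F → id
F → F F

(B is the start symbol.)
First, augment the grammar with B' → B
I₀ = CLOSURE({ [B' → . B] }):
  [B' → . B] has the dot before B: add [B → . F d B], [B → . g id g], [B → . F id B]
  [B → . F d B] has the dot before F: add [F → . B], [F → . d], [F → . id], [F → . F F]
No further items can be added.

I₀ = { [B → . F d B], [B → . F id B], [B → . g id g], [B' → . B], [F → . B], [F → . F F], [F → . d], [F → . id] }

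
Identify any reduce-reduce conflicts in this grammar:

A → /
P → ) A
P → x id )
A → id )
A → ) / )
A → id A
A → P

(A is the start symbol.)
Augment with A' → A and build the canonical LR(0) collection (I0 = CLOSURE({[A' → . A]}), then GOTO on every symbol after a dot until no new states appear). It has 14 states:
  I0: { [A → . ) / )], [A → . /], [A → . P], [A → . id )], [A → . id A], [A' → . A], [P → . ) A], [P → . x id )] }  — shift
  I1: { [A → ) . / )], [A → . ) / )], [A → . /], [A → . P], [A → . id )], [A → . id A], [P → ) . A], [P → . ) A], [P → . x id )] }  — shift
  I2: { [A → / .] }  — reduce
  I3: { [A' → A .] }  — accept
  I4: { [A → P .] }  — reduce
  I5: { [A → . ) / )], [A → . /], [A → . P], [A → . id )], [A → . id A], [A → id . )], [A → id . A], [P → . ) A], [P → . x id )] }  — shift
  I6: { [P → x . id )] }  — shift
  I7: { [P → x id . )] }  — shift
  I8: { [P → x id ) .] }  — reduce
  I9: { [A → ) . / )], [A → . ) / )], [A → . /], [A → . P], [A → . id )], [A → . id A], [A → id ) .], [P → ) . A], [P → . ) A], [P → . x id )] }  — shift, reduce
  I10: { [A → id A .] }  — reduce
  I11: { [A → ) / . )], [A → / .] }  — shift, reduce
  I12: { [P → ) A .] }  — reduce
  I13: { [A → ) / ) .] }  — reduce

No state contains more than one complete item.

Answer: No reduce-reduce conflicts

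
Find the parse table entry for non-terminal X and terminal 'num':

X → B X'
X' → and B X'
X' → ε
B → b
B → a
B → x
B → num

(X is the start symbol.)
To find M[X, 'num'], we find productions for X where 'num' is in the predict set (PREDICT(N → α) = (FIRST(α) \ {ε}) ∪ (FOLLOW(N) if α ⇒* ε)).

Relevant sets:
  FIRST(B) = { 'a', 'b', 'num', 'x' }

X → B X': PREDICT = { 'a', 'b', 'num', 'x' }
  'num' is in predict set, so this production goes in M[X, 'num']

M[X, 'num'] = X → B X'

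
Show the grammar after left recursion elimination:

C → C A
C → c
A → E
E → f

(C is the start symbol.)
C → c C'
C' → A C'
C' → ε
A → E
E → f

C is directly left-recursive. The standard transformation for
  A → A α₁ | ... | A α_m | β₁ | ... | β_n
is
  A  → β₁ A' | ... | β_n A'
  A' → α₁ A' | ... | α_m A' | ε

C → c becomes C → c C'
C → C A becomes C' → A C'
Add C' → ε

Productions for other non-terminals are unchanged:
  A → E
  E → f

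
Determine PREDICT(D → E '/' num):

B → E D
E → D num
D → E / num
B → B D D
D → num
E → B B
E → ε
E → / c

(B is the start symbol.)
PREDICT(D → E '/' num) = (FIRST(RHS) \ {ε}) ∪ (FOLLOW(D) if ε ∈ FIRST(RHS), i.e. RHS ⇒* ε)
FIRST(E) = { '/', 'num', ε }
FIRST(E '/' num) = { '/', 'num' }
ε ∉ FIRST(E '/' num), so FOLLOW(D) is not added.
PREDICT(D → E '/' num) = { '/', 'num' }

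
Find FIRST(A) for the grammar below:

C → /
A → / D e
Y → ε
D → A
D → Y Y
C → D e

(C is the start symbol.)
{ '/' }

To compute FIRST(A), examine every production with A on the left-hand side, reading each right-hand side left to right until a non-nullable symbol is reached.

From A → / D e:
  - '/' is a terminal: add '/' and stop

Collecting: FIRST(A) = { '/' }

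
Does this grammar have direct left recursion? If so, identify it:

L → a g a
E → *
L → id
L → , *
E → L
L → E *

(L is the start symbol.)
Direct left recursion occurs when N → N α for some non-terminal N (the right-hand side begins with the left-hand side itself).

L → a g a: starts with a
E → *: starts with '*'
L → id: starts with id
L → , *: starts with ','
E → L: starts with L
L → E *: starts with E

No direct left recursion found.

Answer: No direct left recursion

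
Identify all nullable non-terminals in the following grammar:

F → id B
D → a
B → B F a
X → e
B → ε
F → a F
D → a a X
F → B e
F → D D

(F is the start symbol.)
ε-productions: B → ε
So B is immediately nullable.
No further non-terminal can be added: every production for the remaining non-terminals contains a terminal or a non-nullable non-terminal.
Nullable = { 'B' }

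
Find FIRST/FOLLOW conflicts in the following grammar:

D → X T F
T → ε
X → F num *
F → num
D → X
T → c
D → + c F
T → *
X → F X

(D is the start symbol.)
No FIRST/FOLLOW conflicts.

A FIRST/FOLLOW conflict occurs when a non-terminal N has a nullable alternative N → β (β ⇒* ε) and another alternative N → α with FIRST(α) ∩ FOLLOW(N) ≠ ∅: on such a lookahead the parser cannot decide between expanding α and letting N vanish via β.

Nullable non-terminals: T.

T: nullable alternative(s) T → ε; FOLLOW(T) = { 'num' }
  T → ε: FIRST \ {ε} = { } — this is the only nullable alternative, skip
  T → c: FIRST \ {ε} = { 'c' } — disjoint from FOLLOW(T)
  T → *: FIRST \ {ε} = { '*' } — disjoint from FOLLOW(T)

D, F, X have no nullable alternative, so no FIRST/FOLLOW check is needed there.

No FIRST/FOLLOW conflicts found.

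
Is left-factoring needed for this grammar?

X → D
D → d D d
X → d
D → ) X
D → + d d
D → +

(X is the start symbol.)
Left-factoring is needed when two productions for the same non-terminal
share a common prefix on the right-hand side.

Productions for X:
  X → D
  X → d
Productions for D:
  D → d D d
  D → ) X
  D → + d d
  D → +

Found common prefix '+' in productions for D

Answer: Yes, D has productions with common prefix '+'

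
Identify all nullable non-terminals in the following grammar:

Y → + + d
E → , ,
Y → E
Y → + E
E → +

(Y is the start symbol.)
None

A non-terminal is nullable if it can derive ε (the empty string): either it has an ε-production, or it has a production whose right-hand side consists entirely of nullable non-terminals.

There are no ε-productions, so no non-terminal can derive ε.
No non-terminals are nullable.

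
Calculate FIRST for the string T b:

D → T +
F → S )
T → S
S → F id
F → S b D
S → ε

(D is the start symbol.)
FIRST sets of the non-terminals involved (from the grammar, by fixed-point iteration):
  FIRST(T) = { ')', 'b', ε }

To compute FIRST(T b), process the symbols left to right:
Symbol T is a non-terminal. Add FIRST(T) \ {ε} = { ')', 'b' }
T is nullable (ε ∈ FIRST(T)), continue to the next symbol.
Symbol b is a terminal. Add 'b' and stop.
FIRST(T b) = { ')', 'b' }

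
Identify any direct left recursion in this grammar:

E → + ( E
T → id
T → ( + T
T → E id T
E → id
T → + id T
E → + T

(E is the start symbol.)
No direct left recursion

Direct left recursion occurs when N → N α for some non-terminal N (the right-hand side begins with the left-hand side itself).

E → + ( E: starts with '+'
T → id: starts with id
T → ( + T: starts with '('
T → E id T: starts with E
E → id: starts with id
T → + id T: starts with '+'
E → + T: starts with '+'

No direct left recursion found.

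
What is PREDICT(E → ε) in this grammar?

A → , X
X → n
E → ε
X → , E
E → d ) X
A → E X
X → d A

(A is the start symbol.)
{ $, ',', 'd', 'n' }

PREDICT(E → ε) = (FIRST(RHS) \ {ε}) ∪ (FOLLOW(E) if ε ∈ FIRST(RHS), i.e. RHS ⇒* ε)
The right-hand side is ε (FIRST(ε) = { ε }), so the predict set is FOLLOW(E) = { $, ',', 'd', 'n' }
PREDICT(E → ε) = { $, ',', 'd', 'n' }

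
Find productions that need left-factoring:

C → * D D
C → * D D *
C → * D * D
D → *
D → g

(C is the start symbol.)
Left-factoring is needed when two productions for the same non-terminal
share a common prefix on the right-hand side.

Productions for C:
  C → * D D
  C → * D D *
  C → * D * D
Productions for D:
  D → *
  D → g

Found common prefix '* D' in productions for C

Answer: Yes, C has productions with common prefix '* D'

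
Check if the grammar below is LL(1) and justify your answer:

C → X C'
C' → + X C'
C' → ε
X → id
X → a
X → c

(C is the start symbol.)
Relevant sets:
  FOLLOW(C') = { $ }

For C':
  PREDICT(C' → '+' X C') = { '+' }
  PREDICT(C' → ε) = { $ }
For X:
  PREDICT(X → id) = { 'id' }
  PREDICT(X → a) = { 'a' }
  PREDICT(X → c) = { 'c' }
C has a single production, so nothing to check there.

All predict sets are disjoint. The grammar IS LL(1).

Answer: Yes, the grammar is LL(1).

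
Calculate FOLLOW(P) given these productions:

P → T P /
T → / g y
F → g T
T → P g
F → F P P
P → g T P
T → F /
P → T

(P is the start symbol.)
{ $, '/', 'g' }

P is the start symbol, so $ ∈ FOLLOW(P).
In P → T P /: P is followed by '/', add FIRST('/') \ {ε} = { '/' }
In T → P g: P is followed by g, add FIRST(g) \ {ε} = { 'g' }
In F → F P P: P is followed by P, add FIRST(P) \ {ε} = { '/', 'g' }
In F → F P P: P is at the end, add FOLLOW(F)
In P → g T P: P is at the end; this adds FOLLOW(P) to itself — nothing new

The FOLLOW sets referred to above (computed the same way, to a fixed point):
  FOLLOW(F) = { '/', 'g' }

Taking the union: FOLLOW(P) = { $, '/', 'g' }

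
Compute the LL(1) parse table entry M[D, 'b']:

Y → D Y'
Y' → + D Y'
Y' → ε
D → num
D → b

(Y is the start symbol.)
To find M[D, 'b'], we find productions for D where 'b' is in the predict set (PREDICT(N → α) = (FIRST(α) \ {ε}) ∪ (FOLLOW(N) if α ⇒* ε)).

D → num: PREDICT = { 'num' }
D → b: PREDICT = { 'b' }
  'b' is in predict set, so this production goes in M[D, 'b']

M[D, 'b'] = D → b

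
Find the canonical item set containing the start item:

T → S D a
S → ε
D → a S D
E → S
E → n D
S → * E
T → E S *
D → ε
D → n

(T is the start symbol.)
First, augment the grammar with T' → T
I₀ = CLOSURE({ [T' → . T] }):
  [T' → . T] has the dot before T: add [T → . S D a], [T → . E S *]
  [T → . S D a] has the dot before S: add [S → .], [S → . * E]
  [T → . E S *] has the dot before E: add [E → . S], [E → . n D]
No further items can be added.

I₀ = { [E → . S], [E → . n D], [S → . * E], [S → .], [T → . E S *], [T → . S D a], [T' → . T] }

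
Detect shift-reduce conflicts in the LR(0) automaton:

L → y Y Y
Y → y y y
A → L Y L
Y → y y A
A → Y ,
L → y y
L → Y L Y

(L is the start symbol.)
Yes — I5: [L → y y .] vs [L → . y Y Y]; I9: [Y → y y y .] vs [L → . y Y Y]; I11: [L → y y .] vs [L → . y Y Y]; I14: [L → y Y Y .] vs [L → . y Y Y]; I18: [Y → y y y .] vs [L → y . y]

A shift-reduce conflict occurs when an LR(0) state has both:
  - a complete (reduce) item [A → α .] (dot at the end), and
  - a shift item [B → β . c γ] (dot before a terminal).

Augment with L' → L and build the canonical LR(0) collection (I0 = CLOSURE({[L' → . L]}), then GOTO on every symbol after a dot until no new states appear). It has 22 states:
  I0: { [L → . Y L Y], [L → . y Y Y], [L → . y y], [L' → . L], [Y → . y y A], [Y → . y y y] }  — shift
  I1: { [L' → L .] }  — accept
  I2: { [L → . Y L Y], [L → . y Y Y], [L → . y y], [L → Y . L Y], [Y → . y y A], [Y → . y y y] }  — shift
  I3: { [L → y . Y Y], [L → y . y], [Y → . y y A], [Y → . y y y], [Y → y . y A], [Y → y . y y] }  — shift
  I4: { [L → y Y . Y], [Y → . y y A], [Y → . y y y] }  — shift
  I5: { [A → . L Y L], [A → . Y ,], [L → . Y L Y], [L → . y Y Y], [L → . y y], [L → y y .], [Y → . y y A], [Y → . y y y], [Y → y . y A], [Y → y . y y], [Y → y y . A], [Y → y y . y] }  — shift, reduce
  I6: { [Y → y y A .] }  — reduce
  I7: { [A → L . Y L], [Y → . y y A], [Y → . y y y] }  — shift
  I8: { [A → Y . ,], [L → . Y L Y], [L → . y Y Y], [L → . y y], [L → Y . L Y], [Y → . y y A], [Y → . y y y] }  — shift
  I9: { [A → . L Y L], [A → . Y ,], [L → . Y L Y], [L → . y Y Y], [L → . y y], [L → y . Y Y], [L → y . y], [Y → . y y A], [Y → . y y y], [Y → y . y A], [Y → y . y y], [Y → y y . A], [Y → y y . y], [Y → y y y .] }  — shift, reduce
  I10: { [A → Y . ,], [L → . Y L Y], [L → . y Y Y], [L → . y y], [L → Y . L Y], [L → y Y . Y], [Y → . y y A], [Y → . y y y] }  — shift
  I11: { [A → . L Y L], [A → . Y ,], [L → . Y L Y], [L → . y Y Y], [L → . y y], [L → y . Y Y], [L → y . y], [L → y y .], [Y → . y y A], [Y → . y y y], [Y → y . y A], [Y → y . y y], [Y → y y . A], [Y → y y . y], [Y → y y y .] }  — shift, 2 reduces
  I12: { [A → Y , .] }  — reduce
  I13: { [L → Y L . Y], [Y → . y y A], [Y → . y y y] }  — shift
  I14: { [L → . Y L Y], [L → . y Y Y], [L → . y y], [L → Y . L Y], [L → y Y Y .], [Y → . y y A], [Y → . y y y] }  — shift, reduce
  I15: { [L → Y L Y .] }  — reduce
  I16: { [Y → y . y A], [Y → y . y y] }  — shift
  I17: { [A → . L Y L], [A → . Y ,], [L → . Y L Y], [L → . y Y Y], [L → . y y], [Y → . y y A], [Y → . y y y], [Y → y y . A], [Y → y y . y] }  — shift
  I18: { [L → y . Y Y], [L → y . y], [Y → . y y A], [Y → . y y y], [Y → y . y A], [Y → y . y y], [Y → y y y .] }  — shift, reduce
  I19: { [A → L Y . L], [L → . Y L Y], [L → . y Y Y], [L → . y y], [Y → . y y A], [Y → . y y y] }  — shift
  I20: { [A → L Y L .] }  — reduce
  I21: { [L → y Y Y .] }  — reduce

I5 contains reduce item [L → y y .] and shift items [L → . y Y Y], [L → . y y], [Y → . y y A], [Y → y . y A], [Y → . y y y], [Y → y . y y], [Y → y y . y] — shift-reduce conflict.
I9 contains reduce item [Y → y y y .] and shift items [L → . y Y Y], [L → . y y], [L → y . y], [Y → . y y A], [Y → y . y A], [Y → . y y y], [Y → y . y y], [Y → y y . y] — shift-reduce conflict.
I11 contains reduce items [L → y y .], [Y → y y y .] and shift items [L → . y Y Y], [L → . y y], [L → y . y], [Y → . y y A], [Y → y . y A], [Y → . y y y], [Y → y . y y], [Y → y y . y] — shift-reduce conflict.
I14 contains reduce item [L → y Y Y .] and shift items [L → . y Y Y], [L → . y y], [Y → . y y A], [Y → . y y y] — shift-reduce conflict.
I18 contains reduce item [Y → y y y .] and shift items [L → y . y], [Y → . y y A], [Y → y . y A], [Y → . y y y], [Y → y . y y] — shift-reduce conflict.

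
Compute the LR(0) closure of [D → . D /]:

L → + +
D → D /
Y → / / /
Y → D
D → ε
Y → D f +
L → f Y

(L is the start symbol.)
{ [D → . D /], [D → .] }

Start with: [D → . D /]
  [D → . D /] has the dot before D: add [D → .]
No further items can be added.

CLOSURE = { [D → . D /], [D → .] }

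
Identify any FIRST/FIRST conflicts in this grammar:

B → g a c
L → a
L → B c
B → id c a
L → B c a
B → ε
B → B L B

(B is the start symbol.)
Yes. B → g a c / B → B L B on { 'g' }; B → id c a / B → B L B on { 'id' }; L → a / L → B c on { 'a' }; L → a / L → B c a on { 'a' }; L → B c / L → B c a on { 'a', 'c', 'g', 'id' }

FIRST sets of the non-terminals at (or reachable through a nullable prefix from) the front of some alternative:
  FIRST(B) = { 'a', 'c', 'g', 'id', ε }
  FIRST(L) = { 'a', 'c', 'g', 'id' }

Productions for B:
  B → g a c: FIRST = { 'g' }
  B → id c a: FIRST = { 'id' }
  B → ε: FIRST = { ε }
  B → B L B: FIRST = { 'a', 'c', 'g', 'id' }
Productions for L:
  L → a: FIRST = { 'a' }
  L → B c: FIRST = { 'a', 'c', 'g', 'id' }
  L → B c a: FIRST = { 'a', 'c', 'g', 'id' }

Conflict for B: B → g a c and B → B L B
  Overlap: { 'g' }
Conflict for B: B → id c a and B → B L B
  Overlap: { 'id' }
Conflict for L: L → a and L → B c
  Overlap: { 'a' }
Conflict for L: L → a and L → B c a
  Overlap: { 'a' }
Conflict for L: L → B c and L → B c a
  Overlap: { 'a', 'c', 'g', 'id' }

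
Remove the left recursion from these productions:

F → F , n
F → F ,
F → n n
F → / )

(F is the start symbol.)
F → n n F'
F → / ) F'
F' → , n F'
F' → , F'
F' → ε

F is directly left-recursive. The standard transformation for
  A → A α₁ | ... | A α_m | β₁ | ... | β_n
is
  A  → β₁ A' | ... | β_n A'
  A' → α₁ A' | ... | α_m A' | ε

F → n n becomes F → n n F'
F → / ) becomes F → / ) F'
F → F , n becomes F' → , n F'
F → F , becomes F' → , F'
Add F' → ε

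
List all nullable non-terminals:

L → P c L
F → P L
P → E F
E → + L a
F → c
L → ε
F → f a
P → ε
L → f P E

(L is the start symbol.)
A non-terminal is nullable if it can derive ε (the empty string): either it has an ε-production, or it has a production whose right-hand side consists entirely of nullable non-terminals.

ε-productions: L → ε, P → ε
So L, P are immediately nullable.
F → P L: every symbol on the right is nullable, so F is nullable too.
No further non-terminal can be added: every production for the remaining non-terminals contains a terminal or a non-nullable non-terminal.
Nullable = { 'F', 'L', 'P' }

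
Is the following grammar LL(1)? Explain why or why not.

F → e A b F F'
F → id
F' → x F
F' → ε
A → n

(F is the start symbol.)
No. Predict set conflict for F': { 'x' }

A grammar is LL(1) if for each non-terminal N with multiple productions, the predict sets of those productions are pairwise disjoint, where PREDICT(N → α) = (FIRST(α) \ {ε}) ∪ (FOLLOW(N) if α ⇒* ε).

Relevant sets:
  FOLLOW(F') = { $, 'x' }

For F:
  PREDICT(F → e A b F F') = { 'e' }
  PREDICT(F → id) = { 'id' }
For F':
  PREDICT(F' → x F) = { 'x' }
  PREDICT(F' → ε) = { $, 'x' }
A has a single production, so nothing to check there.

Conflict found: Predict set conflict for F': { 'x' }
The grammar is NOT LL(1).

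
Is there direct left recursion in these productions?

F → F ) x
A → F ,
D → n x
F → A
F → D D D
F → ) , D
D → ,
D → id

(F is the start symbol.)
Yes, F is left-recursive

Direct left recursion occurs when N → N α for some non-terminal N (the right-hand side begins with the left-hand side itself).

F → F ) x: LEFT RECURSIVE (starts with F)
A → F ,: starts with F
D → n x: starts with n
F → A: starts with A
F → D D D: starts with D
F → ) , D: starts with ')'
D → ,: starts with ','
D → id: starts with id

The grammar has direct left recursion on: F.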